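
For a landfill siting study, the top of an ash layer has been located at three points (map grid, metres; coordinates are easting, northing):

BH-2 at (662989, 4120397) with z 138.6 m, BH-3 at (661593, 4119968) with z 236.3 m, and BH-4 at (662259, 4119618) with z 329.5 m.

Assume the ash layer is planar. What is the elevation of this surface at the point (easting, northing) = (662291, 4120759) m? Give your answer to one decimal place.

Two edge vectors: BH-2→BH-3 = (-1396, -429, 97.7), BH-2→BH-4 = (-730, -779, 190.9).
Normal n = (BH-2→BH-3) × (BH-2→BH-4) = (-5787.8, 195175.4, 774314).
So ∂z/∂easting = −n_x/n_z = 0.007474745 and ∂z/∂northing = −n_y/n_z = −0.252062342.
Intercept c from BH-2: 138.6 − 4955.67 + 1038596.92 = 1033779.84.
At (662291, 4120759): z = 4950.5 − 1038688.2 + 1033779.84 = 42.1 m.

42.1 m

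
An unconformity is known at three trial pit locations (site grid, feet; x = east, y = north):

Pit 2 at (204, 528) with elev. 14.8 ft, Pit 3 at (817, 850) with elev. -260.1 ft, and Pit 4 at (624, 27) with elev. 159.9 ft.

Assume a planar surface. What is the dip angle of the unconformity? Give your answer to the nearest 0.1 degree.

26.8°

Let the plane be z = a·x + b·y + c.
Pit 3−Pit 2: 613a + 322b = −274.9;  Pit 4−Pit 2: 420a − 501b = 145.1.
Solving gives a = −0.20572, b = −0.46208.
Gradient magnitude |∇z| = √(a² + b²) = √(0.04232 + 0.21352) = 0.50581.
True dip = arctan(0.50581) = 26.8°, dipping toward NNE (azimuth ≈ 024°).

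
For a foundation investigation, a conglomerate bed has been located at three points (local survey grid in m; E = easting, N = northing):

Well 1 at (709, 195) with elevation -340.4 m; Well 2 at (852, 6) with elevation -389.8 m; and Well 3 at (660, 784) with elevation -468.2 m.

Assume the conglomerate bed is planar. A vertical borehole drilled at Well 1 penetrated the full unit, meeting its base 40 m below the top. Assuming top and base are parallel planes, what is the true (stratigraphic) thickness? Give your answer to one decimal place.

Let the plane be z = a·E + b·N + c.
Well 2−Well 1: 143a − 189b = −49.4;  Well 3−Well 1: −49a + 589b = −127.8.
Solving gives a = −0.71033, b = −0.27607.
|∇z| = √(a²+b²) = 0.76209, so dip δ = arctan(0.76209) = 37.31°.
True thickness = vertical thickness × cos δ = 40 × cos 37.31° = 31.8 m.

31.8 m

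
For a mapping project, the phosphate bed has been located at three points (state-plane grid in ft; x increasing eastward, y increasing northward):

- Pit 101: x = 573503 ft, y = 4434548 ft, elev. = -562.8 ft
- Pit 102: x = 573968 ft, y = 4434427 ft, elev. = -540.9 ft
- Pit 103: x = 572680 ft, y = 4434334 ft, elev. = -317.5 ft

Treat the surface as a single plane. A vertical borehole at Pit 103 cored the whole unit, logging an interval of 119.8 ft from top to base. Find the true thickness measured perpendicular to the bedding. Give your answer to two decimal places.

99.29 ft

Two edge vectors: Pit 101→Pit 102 = (465, -121, 21.9), Pit 101→Pit 103 = (-823, -214, 245.3).
Normal n = (Pit 101→Pit 102) × (Pit 101→Pit 103) = (-24994.7, -132088.2, -199093).
So ∂z/∂x = −n_x/n_z = −0.12554 and ∂z/∂y = −n_y/n_z = −0.66345.
|∇z| = √(a²+b²) = 0.67522, so dip δ = arctan(0.67522) = 34.03°.
True thickness = vertical thickness × cos δ = 119.8 × cos 34.03° = 99.29 ft.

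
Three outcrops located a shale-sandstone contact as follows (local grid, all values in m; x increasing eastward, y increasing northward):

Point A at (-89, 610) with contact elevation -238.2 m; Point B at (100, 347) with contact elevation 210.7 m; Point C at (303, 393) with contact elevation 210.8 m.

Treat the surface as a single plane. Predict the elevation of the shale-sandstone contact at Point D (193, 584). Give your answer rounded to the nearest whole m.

-106 m

Let the plane be z = a·x + b·y + c.
Point B−Point A: 189a − 263b = 448.9;  Point C−Point A: 392a − 217b = 449.
Solving gives a = 0.33303, b = −1.46752.
Then c = -238.2 − a·-89 − b·610 = 686.62.
At (193, 584): z = 64.3 − 857.0 + 686.62 = -106.1 m.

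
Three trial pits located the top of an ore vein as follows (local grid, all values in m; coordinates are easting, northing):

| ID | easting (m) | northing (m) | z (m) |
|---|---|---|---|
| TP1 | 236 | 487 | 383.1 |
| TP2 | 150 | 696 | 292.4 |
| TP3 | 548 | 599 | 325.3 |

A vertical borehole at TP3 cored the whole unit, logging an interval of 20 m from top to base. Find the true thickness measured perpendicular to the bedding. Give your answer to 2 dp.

Two edge vectors: TP1→TP2 = (-86, 209, -90.7), TP1→TP3 = (312, 112, -57.8).
Normal n = (TP1→TP2) × (TP1→TP3) = (-1921.8, -33269.2, -74840).
So ∂z/∂easting = −n_x/n_z = −0.02568 and ∂z/∂northing = −n_y/n_z = −0.44454.
|∇z| = √(a²+b²) = 0.44528, so dip δ = arctan(0.44528) = 24.00°.
True thickness = vertical thickness × cos δ = 20 × cos 24.00° = 18.27 m.

18.27 m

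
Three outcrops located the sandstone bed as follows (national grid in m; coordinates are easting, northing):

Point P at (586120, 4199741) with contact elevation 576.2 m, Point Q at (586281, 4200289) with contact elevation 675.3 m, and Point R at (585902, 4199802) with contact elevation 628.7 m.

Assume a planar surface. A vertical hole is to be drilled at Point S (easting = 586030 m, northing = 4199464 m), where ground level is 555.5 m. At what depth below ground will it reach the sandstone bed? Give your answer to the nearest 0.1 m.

27.9 m

Two edge vectors: Point P→Point Q = (161, 548, 99.1), Point P→Point R = (-218, 61, 52.5).
Normal n = (Point P→Point Q) × (Point P→Point R) = (22724.9, -30056.3, 129285).
So ∂z/∂easting = −n_x/n_z = −0.175773678 and ∂z/∂northing = −n_y/n_z = 0.232480953.
Intercept c from Point P: 576.2 + 103024.47 − 976359.79 = −872759.12.
At (586030, 4199464): z_contact = −103008.65 + 976295.39 − 872759.12 = 527.62 m.
Depth below ground = 555.5 − 527.62 = 27.9 m.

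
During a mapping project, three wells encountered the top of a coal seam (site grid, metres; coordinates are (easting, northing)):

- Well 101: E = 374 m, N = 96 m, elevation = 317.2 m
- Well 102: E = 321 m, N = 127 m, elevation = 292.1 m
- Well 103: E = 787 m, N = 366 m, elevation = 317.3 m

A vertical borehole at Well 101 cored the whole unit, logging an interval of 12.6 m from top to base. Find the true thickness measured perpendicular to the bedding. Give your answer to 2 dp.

Let the plane be z = a·E + b·N + c.
Well 102−Well 101: −53a + 31b = −25.1;  Well 103−Well 101: 413a + 270b = 0.1.
Solving gives a = 0.25007, b = −0.38214.
|∇z| = √(a²+b²) = 0.45669, so dip δ = arctan(0.45669) = 24.55°.
True thickness = vertical thickness × cos δ = 12.6 × cos 24.55° = 11.46 m.

11.46 m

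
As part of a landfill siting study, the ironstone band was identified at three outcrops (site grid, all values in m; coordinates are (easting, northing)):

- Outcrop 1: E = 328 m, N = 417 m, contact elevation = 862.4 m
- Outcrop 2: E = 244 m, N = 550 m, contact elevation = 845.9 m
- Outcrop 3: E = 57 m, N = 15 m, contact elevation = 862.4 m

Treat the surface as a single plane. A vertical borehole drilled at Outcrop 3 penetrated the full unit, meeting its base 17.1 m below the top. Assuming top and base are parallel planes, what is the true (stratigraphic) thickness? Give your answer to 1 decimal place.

17.0 m

Two edge vectors: Outcrop 1→Outcrop 2 = (-84, 133, -16.5), Outcrop 1→Outcrop 3 = (-271, -402, 0).
Normal n = (Outcrop 1→Outcrop 2) × (Outcrop 1→Outcrop 3) = (-6633, 4471.5, 69811).
So ∂z/∂E = −n_x/n_z = 0.09501 and ∂z/∂N = −n_y/n_z = −0.06405.
|∇z| = √(a²+b²) = 0.11459, so dip δ = arctan(0.11459) = 6.54°.
True thickness = vertical thickness × cos δ = 17.1 × cos 6.54° = 17.0 m.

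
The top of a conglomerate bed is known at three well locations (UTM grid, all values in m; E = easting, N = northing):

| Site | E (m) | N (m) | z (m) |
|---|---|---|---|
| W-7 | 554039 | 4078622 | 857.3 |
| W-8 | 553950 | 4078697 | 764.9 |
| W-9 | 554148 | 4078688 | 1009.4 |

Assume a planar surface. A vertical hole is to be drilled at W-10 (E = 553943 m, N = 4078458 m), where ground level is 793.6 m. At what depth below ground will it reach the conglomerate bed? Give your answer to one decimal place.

Two edge vectors: W-7→W-8 = (-89, 75, -92.4), W-7→W-9 = (109, 66, 152.1).
Normal n = (W-7→W-8) × (W-7→W-9) = (17505.9, 3465.3, -14049).
So ∂z/∂E = −n_x/n_z = 1.246060218 and ∂z/∂N = −n_y/n_z = 0.246658125.
Intercept c from W-7: 857.3 − 690365.96 − 1006025.26 = −1695533.91.
At (553943, 4078458): z_contact = 690246.34 + 1005984.80 − 1695533.91 = 697.23 m.
Depth below ground = 793.6 − 697.23 = 96.4 m.

96.4 m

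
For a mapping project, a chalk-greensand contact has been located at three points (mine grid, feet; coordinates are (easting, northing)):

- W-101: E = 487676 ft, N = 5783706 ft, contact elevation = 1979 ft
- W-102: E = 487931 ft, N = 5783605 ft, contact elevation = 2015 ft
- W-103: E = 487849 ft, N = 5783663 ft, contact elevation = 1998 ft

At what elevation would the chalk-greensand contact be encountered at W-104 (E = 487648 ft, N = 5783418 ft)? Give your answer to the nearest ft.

Let the plane be z = a·E + b·N + c.
W-102−W-101: 255a − 101b = 36;  W-103−W-101: 173a − 43b = 19.
Solving gives a = 0.05700676, b = −0.21250768.
Then c = 1979 − a·487676 − b·5783706 = 1203260.13.
At (487648, 5783418): z = 27799.2 − 1229020.8 + 1203260.13 = 2038.6 ft.

2039 ft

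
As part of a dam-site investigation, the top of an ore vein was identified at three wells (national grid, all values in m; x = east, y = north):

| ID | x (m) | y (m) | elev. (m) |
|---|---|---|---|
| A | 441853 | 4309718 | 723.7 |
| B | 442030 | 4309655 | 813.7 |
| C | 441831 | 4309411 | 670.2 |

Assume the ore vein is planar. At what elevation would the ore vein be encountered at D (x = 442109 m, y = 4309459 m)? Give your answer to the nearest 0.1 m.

831.3 m

Let the plane be z = a·x + b·y + c.
B−A: 177a − 63b = 90;  C−A: −22a − 307b = −53.5.
Solving gives a = 0.556312248, b = 0.134401077.
Then c = 723.7 − a·441853 − b·4309718 = −824315.28.
At (442109, 4309459): z = 245950.7 + 579195.9 − 824315.28 = 831.3 m.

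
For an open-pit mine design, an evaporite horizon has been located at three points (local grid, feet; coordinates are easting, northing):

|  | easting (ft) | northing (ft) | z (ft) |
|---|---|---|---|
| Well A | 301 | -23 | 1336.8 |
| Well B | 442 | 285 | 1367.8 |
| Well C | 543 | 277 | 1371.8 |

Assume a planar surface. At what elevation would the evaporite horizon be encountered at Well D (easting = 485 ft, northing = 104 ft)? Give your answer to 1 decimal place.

Two edge vectors: Well A→Well B = (141, 308, 31), Well A→Well C = (242, 300, 35).
Normal n = (Well A→Well B) × (Well A→Well C) = (1480, 2567, -32236).
So ∂z/∂easting = −n_x/n_z = 0.04591 and ∂z/∂northing = −n_y/n_z = 0.07963.
Intercept c from Well A: 1336.8 − 13.82 + 1.83 = 1324.81.
At (485, 104): z = 22.3 + 8.3 + 1324.81 = 1355.4 ft.

1355.4 ft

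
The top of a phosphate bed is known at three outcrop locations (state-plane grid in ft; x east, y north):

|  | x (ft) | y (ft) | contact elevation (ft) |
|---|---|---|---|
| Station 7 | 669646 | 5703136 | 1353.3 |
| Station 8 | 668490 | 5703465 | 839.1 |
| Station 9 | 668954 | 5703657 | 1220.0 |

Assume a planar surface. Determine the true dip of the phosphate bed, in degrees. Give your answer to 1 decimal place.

38.8°

Two edge vectors: Station 7→Station 8 = (-1156, 329, -514.2), Station 7→Station 9 = (-692, 521, -133.3).
Normal n = (Station 7→Station 8) × (Station 7→Station 9) = (224042.5, 201731.6, -374608).
So ∂z/∂x = −n_x/n_z = 0.59807 and ∂z/∂y = −n_y/n_z = 0.53851.
Gradient magnitude |∇z| = √(a² + b²) = √(0.35769 + 0.29000) = 0.80479.
True dip = arctan(0.80479) = 38.8°, dipping toward SW (azimuth ≈ 228°).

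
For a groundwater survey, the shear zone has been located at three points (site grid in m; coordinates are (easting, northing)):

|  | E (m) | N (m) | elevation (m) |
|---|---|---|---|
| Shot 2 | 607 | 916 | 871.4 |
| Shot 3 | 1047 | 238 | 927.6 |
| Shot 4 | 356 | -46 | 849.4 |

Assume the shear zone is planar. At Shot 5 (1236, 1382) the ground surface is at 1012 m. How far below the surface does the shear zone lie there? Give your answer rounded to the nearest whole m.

71 m

Two edge vectors: Shot 2→Shot 3 = (440, -678, 56.2), Shot 2→Shot 4 = (-251, -962, -22).
Normal n = (Shot 2→Shot 3) × (Shot 2→Shot 4) = (68980.4, -4426.2, -593458).
So ∂z/∂E = −n_x/n_z = 0.11623 and ∂z/∂N = −n_y/n_z = −0.00746.
Intercept c from Shot 2: 871.4 − 70.55 + 6.83 = 807.68.
At (1236, 1382): z_contact = 143.7 − 10.3 + 807.68 = 941.0 m.
Depth below ground = 1012 − 941.0 = 71 m.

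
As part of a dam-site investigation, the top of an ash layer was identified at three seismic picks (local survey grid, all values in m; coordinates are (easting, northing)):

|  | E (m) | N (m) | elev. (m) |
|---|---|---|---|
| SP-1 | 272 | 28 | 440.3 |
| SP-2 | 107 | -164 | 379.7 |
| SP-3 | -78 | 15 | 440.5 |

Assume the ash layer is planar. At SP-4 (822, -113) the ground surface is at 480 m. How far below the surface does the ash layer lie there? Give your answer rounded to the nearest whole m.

93 m

Two edge vectors: SP-1→SP-2 = (-165, -192, -60.6), SP-1→SP-3 = (-350, -13, 0.2).
Normal n = (SP-1→SP-2) × (SP-1→SP-3) = (-826.2, 21243, -65055).
So ∂z/∂E = −n_x/n_z = −0.01270 and ∂z/∂N = −n_y/n_z = 0.32654.
Intercept c from SP-1: 440.3 + 3.45 − 9.14 = 434.61.
At (822, -113): z_contact = −10.4 − 36.9 + 434.61 = 387.3 m.
Depth below ground = 480 − 387.3 = 93 m.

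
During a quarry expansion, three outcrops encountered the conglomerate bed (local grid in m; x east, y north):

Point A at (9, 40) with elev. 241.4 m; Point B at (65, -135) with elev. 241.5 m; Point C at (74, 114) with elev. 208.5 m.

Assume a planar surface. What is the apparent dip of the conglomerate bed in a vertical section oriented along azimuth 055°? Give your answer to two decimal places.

20.40°

Let the plane be z = a·x + b·y + c.
Point B−Point A: 56a − 175b = 0.1;  Point C−Point A: 65a + 74b = −32.9.
Solving gives a = −0.37052, b = −0.11914.
Unit vector along 055° is (sin 55°, cos 55°) = (0.8192, 0.5736).
Slope in that direction = a·(0.8192) + b·(0.5736) = −0.37185.
Apparent dip = arctan|0.37185| = 20.40° (true dip is 21.3°, so apparent ≤ true as expected).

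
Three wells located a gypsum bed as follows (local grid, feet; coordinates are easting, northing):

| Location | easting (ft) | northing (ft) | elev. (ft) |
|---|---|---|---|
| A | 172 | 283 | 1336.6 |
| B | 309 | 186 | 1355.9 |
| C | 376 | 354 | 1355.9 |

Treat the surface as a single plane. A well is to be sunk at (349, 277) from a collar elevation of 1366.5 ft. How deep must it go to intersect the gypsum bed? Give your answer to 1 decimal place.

10.2 ft

Two edge vectors: A→B = (137, -97, 19.3), A→C = (204, 71, 19.3).
Normal n = (A→B) × (A→C) = (-3242.4, 1293.1, 29515).
So ∂z/∂easting = −n_x/n_z = 0.10986 and ∂z/∂northing = −n_y/n_z = −0.04381.
Intercept c from A: 1336.6 − 18.90 + 12.40 = 1330.10.
At (349, 277): z_contact = 38.34 − 12.14 + 1330.10 = 1356.31 ft.
Depth below ground = 1366.5 − 1356.31 = 10.2 ft.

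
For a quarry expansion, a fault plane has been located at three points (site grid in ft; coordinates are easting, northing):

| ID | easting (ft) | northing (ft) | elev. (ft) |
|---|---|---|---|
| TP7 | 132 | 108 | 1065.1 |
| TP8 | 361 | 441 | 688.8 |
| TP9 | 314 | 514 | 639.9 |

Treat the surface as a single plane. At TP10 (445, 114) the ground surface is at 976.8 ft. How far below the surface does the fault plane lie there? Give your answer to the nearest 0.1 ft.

Two edge vectors: TP7→TP8 = (229, 333, -376.3), TP7→TP9 = (182, 406, -425.2).
Normal n = (TP7→TP8) × (TP7→TP9) = (11186.2, 28884.2, 32368).
So ∂z/∂easting = −n_x/n_z = −0.34559 and ∂z/∂northing = −n_y/n_z = −0.89237.
Intercept c from TP7: 1065.1 + 45.62 + 96.38 = 1207.09.
At (445, 114): z_contact = −153.79 − 101.73 + 1207.09 = 951.57 ft.
Depth below ground = 976.8 − 951.57 = 25.2 ft.

25.2 ft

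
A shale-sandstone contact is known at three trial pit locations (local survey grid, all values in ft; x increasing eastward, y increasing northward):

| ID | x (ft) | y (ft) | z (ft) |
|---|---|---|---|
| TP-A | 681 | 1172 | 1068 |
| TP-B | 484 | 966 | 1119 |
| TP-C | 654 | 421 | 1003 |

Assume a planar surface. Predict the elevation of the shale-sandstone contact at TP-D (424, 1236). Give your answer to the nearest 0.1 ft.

1167.7 ft

Two edge vectors: TP-A→TP-B = (-197, -206, 51), TP-A→TP-C = (-27, -751, -65).
Normal n = (TP-A→TP-B) × (TP-A→TP-C) = (51691, -14182, 142385).
So ∂z/∂x = −n_x/n_z = −0.363037 and ∂z/∂y = −n_y/n_z = 0.099603.
Intercept c from TP-A: 1068 + 247.23 − 116.73 = 1198.49.
At (424, 1236): z = −153.9 + 123.1 + 1198.49 = 1167.7 ft.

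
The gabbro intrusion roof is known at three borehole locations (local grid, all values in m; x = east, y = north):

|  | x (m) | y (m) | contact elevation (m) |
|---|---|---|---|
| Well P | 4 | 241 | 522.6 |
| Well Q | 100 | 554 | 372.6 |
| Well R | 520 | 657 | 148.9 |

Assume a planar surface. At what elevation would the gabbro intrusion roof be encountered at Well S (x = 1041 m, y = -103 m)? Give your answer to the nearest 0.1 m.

174.6 m

Let the plane be z = a·x + b·y + c.
Well Q−Well P: 96a + 313b = −150;  Well R−Well P: 516a + 416b = −373.7.
Solving gives a = −0.448854, b = −0.341565.
Then c = 522.6 − a·4 − b·241 = 606.71.
At (1041, -103): z = −467.3 + 35.2 + 606.71 = 174.6 m.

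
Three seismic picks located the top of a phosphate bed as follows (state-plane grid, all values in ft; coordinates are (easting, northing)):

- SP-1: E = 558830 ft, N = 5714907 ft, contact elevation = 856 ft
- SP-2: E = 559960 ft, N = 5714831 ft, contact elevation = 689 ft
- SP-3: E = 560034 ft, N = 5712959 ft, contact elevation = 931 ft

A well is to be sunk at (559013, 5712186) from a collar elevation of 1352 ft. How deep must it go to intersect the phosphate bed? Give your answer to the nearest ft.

156 ft

Two edge vectors: SP-1→SP-2 = (1130, -76, -167), SP-1→SP-3 = (1204, -1948, 75).
Normal n = (SP-1→SP-2) × (SP-1→SP-3) = (-331016, -285818, -2109736).
So ∂z/∂E = −n_x/n_z = −0.15689925 and ∂z/∂N = −n_y/n_z = −0.13547572.
Intercept c from SP-1: 856 + 87680.01 + 774231.13 = 862767.14.
At (559013, 5712186): z_contact = −87708.7 − 773862.5 + 862767.14 = 1195.9 ft.
Depth below ground = 1352 − 1195.9 = 156 ft.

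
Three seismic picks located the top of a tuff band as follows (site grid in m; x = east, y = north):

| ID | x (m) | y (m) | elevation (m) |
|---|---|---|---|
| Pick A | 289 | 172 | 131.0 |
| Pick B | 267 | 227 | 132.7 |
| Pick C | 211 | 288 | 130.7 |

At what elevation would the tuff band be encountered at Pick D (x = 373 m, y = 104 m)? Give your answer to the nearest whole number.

Two edge vectors: Pick A→Pick B = (-22, 55, 1.7), Pick A→Pick C = (-78, 116, -0.3).
Normal n = (Pick A→Pick B) × (Pick A→Pick C) = (-213.7, -139.2, 1738).
So ∂z/∂x = −n_x/n_z = 0.12296 and ∂z/∂y = −n_y/n_z = 0.08009.
Intercept c from Pick A: 131 − 35.53 − 13.78 = 81.69.
At (373, 104): z = 45.9 + 8.3 + 81.69 = 135.9 m.

136 m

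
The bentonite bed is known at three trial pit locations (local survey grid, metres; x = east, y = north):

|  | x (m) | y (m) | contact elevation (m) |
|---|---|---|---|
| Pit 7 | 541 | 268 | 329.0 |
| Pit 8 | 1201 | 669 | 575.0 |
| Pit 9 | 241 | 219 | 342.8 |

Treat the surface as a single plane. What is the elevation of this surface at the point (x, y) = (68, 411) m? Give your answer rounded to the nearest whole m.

Two edge vectors: Pit 7→Pit 8 = (660, 401, 246), Pit 7→Pit 9 = (-300, -49, 13.8).
Normal n = (Pit 7→Pit 8) × (Pit 7→Pit 9) = (17587.8, -82908, 87960).
So ∂z/∂x = −n_x/n_z = −0.19995 and ∂z/∂y = −n_y/n_z = 0.94256.
Intercept c from Pit 7: 329 + 108.17 − 252.61 = 184.57.
At (68, 411): z = −13.6 + 387.4 + 184.57 = 558.4 m.

558 m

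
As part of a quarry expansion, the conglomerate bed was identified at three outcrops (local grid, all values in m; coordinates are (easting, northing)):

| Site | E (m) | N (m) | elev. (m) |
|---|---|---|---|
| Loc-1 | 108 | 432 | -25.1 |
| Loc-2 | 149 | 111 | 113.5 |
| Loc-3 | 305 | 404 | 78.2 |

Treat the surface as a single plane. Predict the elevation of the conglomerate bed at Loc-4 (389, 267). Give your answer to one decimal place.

168.7 m

Let the plane be z = a·E + b·N + c.
Loc-2−Loc-1: 41a − 321b = 138.6;  Loc-3−Loc-1: 197a − 28b = 103.3.
Solving gives a = 0.47156, b = −0.37155.
Then c = -25.1 − a·108 − b·432 = 84.48.
At (389, 267): z = 183.4 − 99.2 + 84.48 = 168.7 m.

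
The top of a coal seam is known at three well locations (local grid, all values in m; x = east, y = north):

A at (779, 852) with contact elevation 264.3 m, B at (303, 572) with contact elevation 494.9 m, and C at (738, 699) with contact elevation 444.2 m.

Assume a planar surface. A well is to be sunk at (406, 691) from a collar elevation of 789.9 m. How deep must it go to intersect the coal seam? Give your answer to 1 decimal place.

417.4 m

Let the plane be z = a·x + b·y + c.
B−A: −476a − 280b = 230.6;  C−A: −41a − 153b = 179.9.
Solving gives a = 0.24598, b = −1.24173.
Then c = 264.3 − a·779 − b·852 = 1130.64.
At (406, 691): z_contact = 99.87 − 858.04 + 1130.64 = 372.47 m.
Depth below ground = 789.9 − 372.47 = 417.4 m.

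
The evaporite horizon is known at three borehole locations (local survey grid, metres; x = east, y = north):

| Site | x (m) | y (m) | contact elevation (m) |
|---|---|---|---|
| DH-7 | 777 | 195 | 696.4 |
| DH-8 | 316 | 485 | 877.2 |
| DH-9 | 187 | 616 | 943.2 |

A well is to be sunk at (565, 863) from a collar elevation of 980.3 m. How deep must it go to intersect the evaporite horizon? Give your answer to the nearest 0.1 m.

35.5 m

Let the plane be z = a·x + b·y + c.
DH-8−DH-7: −461a + 290b = 180.8;  DH-9−DH-7: −590a + 421b = 246.8.
Solving gives a = −0.19776, b = 0.30907.
Then c = 696.4 − a·777 − b·195 = 789.79.
At (565, 863): z_contact = −111.74 + 266.73 + 789.79 = 944.79 m.
Depth below ground = 980.3 − 944.79 = 35.5 m.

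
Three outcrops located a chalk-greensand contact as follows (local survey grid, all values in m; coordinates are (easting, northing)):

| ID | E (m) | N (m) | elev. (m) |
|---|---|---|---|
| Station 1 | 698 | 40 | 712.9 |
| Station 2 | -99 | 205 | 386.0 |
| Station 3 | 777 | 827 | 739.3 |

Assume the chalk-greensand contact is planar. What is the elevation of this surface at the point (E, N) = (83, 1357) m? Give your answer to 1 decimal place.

451.8 m

Let the plane be z = a·E + b·N + c.
Station 2−Station 1: −797a + 165b = −326.9;  Station 3−Station 1: 79a + 787b = 26.4.
Solving gives a = 0.408616, b = −0.007472.
Then c = 712.9 − a·698 − b·40 = 427.98.
At (83, 1357): z = 33.9 − 10.1 + 427.98 = 451.8 m.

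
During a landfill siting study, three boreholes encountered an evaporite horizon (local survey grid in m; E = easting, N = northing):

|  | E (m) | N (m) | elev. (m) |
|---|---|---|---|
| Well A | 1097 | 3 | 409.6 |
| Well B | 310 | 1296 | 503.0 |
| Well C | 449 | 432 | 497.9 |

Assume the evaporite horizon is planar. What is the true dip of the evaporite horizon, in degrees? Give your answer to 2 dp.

8.49°

Two edge vectors: Well A→Well B = (-787, 1293, 93.4), Well A→Well C = (-648, 429, 88.3).
Normal n = (Well A→Well B) × (Well A→Well C) = (74103.3, 8968.9, 500241).
So ∂z/∂E = −n_x/n_z = −0.14814 and ∂z/∂N = −n_y/n_z = −0.01793.
Gradient magnitude |∇z| = √(a² + b²) = √(0.02194 + 0.00032) = 0.14922.
True dip = arctan(0.14922) = 8.49°, dipping toward E (azimuth ≈ 083°).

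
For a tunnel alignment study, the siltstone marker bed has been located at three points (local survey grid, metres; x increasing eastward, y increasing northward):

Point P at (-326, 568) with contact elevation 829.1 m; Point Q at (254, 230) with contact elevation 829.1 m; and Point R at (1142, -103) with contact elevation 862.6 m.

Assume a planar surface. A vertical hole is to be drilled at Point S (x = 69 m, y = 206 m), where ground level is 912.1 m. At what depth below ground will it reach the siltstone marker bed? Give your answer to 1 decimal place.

106.9 m

Let the plane be z = a·x + b·y + c.
Point Q−Point P: 580a − 338b = 0;  Point R−Point P: 1468a − 671b = 33.5.
Solving gives a = 0.105818, b = 0.181582.
Then c = 829.1 − a·-326 − b·568 = 760.46.
At (69, 206): z_contact = 7.30 + 37.41 + 760.46 = 805.17 m.
Depth below ground = 912.1 − 805.17 = 106.9 m.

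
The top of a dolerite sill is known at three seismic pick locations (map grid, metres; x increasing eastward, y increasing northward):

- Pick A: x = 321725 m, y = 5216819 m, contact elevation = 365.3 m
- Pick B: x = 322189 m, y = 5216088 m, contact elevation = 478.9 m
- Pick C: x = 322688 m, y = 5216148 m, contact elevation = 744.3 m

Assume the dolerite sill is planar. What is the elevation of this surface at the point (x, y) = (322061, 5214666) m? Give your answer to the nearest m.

173 m

Let the plane be z = a·x + b·y + c.
Pick B−Pick A: 464a − 731b = 113.6;  Pick C−Pick A: 963a − 671b = 379.
Solving gives a = 0.51150992, b = 0.16927579.
Then c = 365.3 − a·321725 − b·5216819 = −1047281.41.
At (322061, 5214666): z = 164737.4 + 882716.7 − 1047281.41 = 172.7 m.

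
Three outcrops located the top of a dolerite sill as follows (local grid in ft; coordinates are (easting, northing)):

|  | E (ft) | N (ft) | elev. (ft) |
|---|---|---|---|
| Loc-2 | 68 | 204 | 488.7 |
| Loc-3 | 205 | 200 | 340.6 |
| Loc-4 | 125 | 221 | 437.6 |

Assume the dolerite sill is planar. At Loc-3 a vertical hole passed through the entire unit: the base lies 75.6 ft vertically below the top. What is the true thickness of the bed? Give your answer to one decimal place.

48.3 ft

Two edge vectors: Loc-2→Loc-3 = (137, -4, -148.1), Loc-2→Loc-4 = (57, 17, -51.1).
Normal n = (Loc-2→Loc-3) × (Loc-2→Loc-4) = (2722.1, -1441, 2557).
So ∂z/∂E = −n_x/n_z = −1.06457 and ∂z/∂N = −n_y/n_z = 0.56355.
|∇z| = √(a²+b²) = 1.20453, so dip δ = arctan(1.20453) = 50.30°.
True thickness = vertical thickness × cos δ = 75.6 × cos 50.30° = 48.3 ft.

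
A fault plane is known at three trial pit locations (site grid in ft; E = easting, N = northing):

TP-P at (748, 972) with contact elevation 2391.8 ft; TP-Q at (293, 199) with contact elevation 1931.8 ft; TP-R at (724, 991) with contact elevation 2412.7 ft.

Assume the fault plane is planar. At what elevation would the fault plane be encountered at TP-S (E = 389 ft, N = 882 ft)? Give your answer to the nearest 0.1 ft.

Let the plane be z = a·E + b·N + c.
TP-Q−TP-P: −455a − 773b = −460;  TP-R−TP-P: −24a + 19b = 20.9.
Solving gives a = −0.27267, b = 0.75558.
Then c = 2391.8 − a·748 − b·972 = 1861.33.
At (389, 882): z = −106.1 + 666.4 + 1861.33 = 2421.7 ft.

2421.7 ft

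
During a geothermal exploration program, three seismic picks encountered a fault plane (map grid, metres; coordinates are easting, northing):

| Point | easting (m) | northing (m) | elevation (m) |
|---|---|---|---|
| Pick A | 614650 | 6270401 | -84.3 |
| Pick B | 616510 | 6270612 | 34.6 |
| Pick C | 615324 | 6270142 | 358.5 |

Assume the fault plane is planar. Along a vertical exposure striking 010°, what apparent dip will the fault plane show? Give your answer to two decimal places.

48.71°

Let the plane be z = a·easting + b·northing + c.
Pick B−Pick A: 1860a + 211b = 118.9;  Pick C−Pick A: 674a − 259b = 442.8.
Solving gives a = 0.19909, b = −1.19155.
Unit vector along 010° is (sin 10°, cos 10°) = (0.1736, 0.9848).
Slope in that direction = a·(0.1736) + b·(0.9848) = −1.13887.
Apparent dip = arctan|1.13887| = 48.71° (true dip is 50.4°, so apparent ≤ true as expected).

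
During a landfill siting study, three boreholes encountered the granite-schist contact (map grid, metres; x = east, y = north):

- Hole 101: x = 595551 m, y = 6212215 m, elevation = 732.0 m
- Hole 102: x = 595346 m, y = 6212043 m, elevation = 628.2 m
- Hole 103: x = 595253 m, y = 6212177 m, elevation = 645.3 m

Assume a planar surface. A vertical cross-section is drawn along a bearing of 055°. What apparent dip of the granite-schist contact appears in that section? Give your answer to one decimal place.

Let the plane be z = a·x + b·y + c.
Hole 102−Hole 101: −205a − 172b = −103.8;  Hole 103−Hole 101: −298a − 38b = −86.7.
Solving gives a = 0.25234, b = 0.30274.
Unit vector along 055° is (sin 55°, cos 55°) = (0.8192, 0.5736).
Slope in that direction = a·(0.8192) + b·(0.5736) = 0.38035.
Apparent dip = arctan|0.38035| = 20.8° (true dip is 21.5°, so apparent ≤ true as expected).

20.8°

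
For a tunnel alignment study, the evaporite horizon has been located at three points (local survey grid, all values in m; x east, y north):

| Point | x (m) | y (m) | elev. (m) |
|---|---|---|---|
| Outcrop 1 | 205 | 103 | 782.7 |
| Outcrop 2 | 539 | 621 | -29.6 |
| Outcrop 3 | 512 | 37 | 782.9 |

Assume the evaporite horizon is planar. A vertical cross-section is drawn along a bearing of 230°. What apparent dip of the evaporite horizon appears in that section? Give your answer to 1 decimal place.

Let the plane be z = a·x + b·y + c.
Outcrop 2−Outcrop 1: 334a + 518b = −812.3;  Outcrop 3−Outcrop 1: 307a − 66b = 0.2.
Solving gives a = −0.29551, b = −1.37760.
Unit vector along 230° is (sin 230°, cos 230°) = (-0.7660, -0.6428).
Slope in that direction = a·(-0.7660) + b·(-0.6428) = 1.11188.
Apparent dip = arctan|1.11188| = 48.0° (true dip is 54.6°, so apparent ≤ true as expected).

48.0°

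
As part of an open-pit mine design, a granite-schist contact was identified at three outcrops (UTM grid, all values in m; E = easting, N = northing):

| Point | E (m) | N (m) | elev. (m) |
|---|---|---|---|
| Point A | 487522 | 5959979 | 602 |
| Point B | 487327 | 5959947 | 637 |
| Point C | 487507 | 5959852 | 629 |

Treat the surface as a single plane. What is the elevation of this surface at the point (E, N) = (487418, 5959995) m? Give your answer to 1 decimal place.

Let the plane be z = a·E + b·N + c.
Point B−Point A: −195a − 32b = 35;  Point C−Point A: −15a − 127b = 27.
Solving gives a = −0.147457278, b = −0.195182211.
Then c = 602 − a·487522 − b·5959979 = 1235772.55.
At (487418, 5959995): z = −71873.3 − 1163285.0 + 1235772.55 = 614.2 m.

614.2 m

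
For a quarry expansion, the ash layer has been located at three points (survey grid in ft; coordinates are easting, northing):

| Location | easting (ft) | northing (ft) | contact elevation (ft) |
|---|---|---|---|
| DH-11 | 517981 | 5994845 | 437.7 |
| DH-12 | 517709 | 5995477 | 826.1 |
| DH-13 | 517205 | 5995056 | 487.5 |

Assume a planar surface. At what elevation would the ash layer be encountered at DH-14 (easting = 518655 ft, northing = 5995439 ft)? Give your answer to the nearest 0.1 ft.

Two edge vectors: DH-11→DH-12 = (-272, 632, 388.4), DH-11→DH-13 = (-776, 211, 49.8).
Normal n = (DH-11→DH-12) × (DH-11→DH-13) = (-50478.8, -287852.8, 433040).
So ∂z/∂easting = −n_x/n_z = 0.116568446 and ∂z/∂northing = −n_y/n_z = 0.664725660.
Intercept c from DH-11: 437.7 − 60380.24 − 3984927.30 = −4044869.84.
At (518655, 5995439): z = 60458.8 + 3985322.1 − 4044869.84 = 911.1 ft.

911.1 ft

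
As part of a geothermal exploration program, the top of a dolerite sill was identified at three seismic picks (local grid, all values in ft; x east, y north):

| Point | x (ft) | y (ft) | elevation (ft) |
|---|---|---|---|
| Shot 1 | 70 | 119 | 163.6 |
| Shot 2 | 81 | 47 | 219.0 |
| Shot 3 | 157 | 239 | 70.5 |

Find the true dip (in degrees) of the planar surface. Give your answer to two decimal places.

37.62°

Two edge vectors: Shot 1→Shot 2 = (11, -72, 55.4), Shot 1→Shot 3 = (87, 120, -93.1).
Normal n = (Shot 1→Shot 2) × (Shot 1→Shot 3) = (55.2, 5843.9, 7584).
So ∂z/∂x = −n_x/n_z = −0.00728 and ∂z/∂y = −n_y/n_z = −0.77056.
Gradient magnitude |∇z| = √(a² + b²) = √(0.00005 + 0.59376) = 0.77059.
True dip = arctan(0.77059) = 37.62°, dipping toward N (azimuth ≈ 001°).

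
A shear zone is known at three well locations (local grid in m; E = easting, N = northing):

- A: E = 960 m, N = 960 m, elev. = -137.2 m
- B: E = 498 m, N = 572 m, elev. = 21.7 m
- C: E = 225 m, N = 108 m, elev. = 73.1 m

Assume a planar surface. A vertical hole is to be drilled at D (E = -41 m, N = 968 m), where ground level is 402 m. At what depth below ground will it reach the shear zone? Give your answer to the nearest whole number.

Let the plane be z = a·E + b·N + c.
B−A: −462a − 388b = 158.9;  C−A: −735a − 852b = 210.3.
Solving gives a = −0.49598, b = 0.18104.
Then c = -137.2 − a·960 − b·960 = 165.14.
At (-41, 968): z_contact = 20.3 + 175.2 + 165.14 = 360.7 m.
Depth below ground = 402 − 360.7 = 41 m.

41 m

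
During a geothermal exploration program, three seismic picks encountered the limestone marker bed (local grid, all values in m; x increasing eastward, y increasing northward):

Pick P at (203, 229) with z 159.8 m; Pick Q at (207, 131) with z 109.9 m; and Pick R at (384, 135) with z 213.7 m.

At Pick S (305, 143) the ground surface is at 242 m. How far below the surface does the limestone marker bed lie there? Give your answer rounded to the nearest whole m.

Two edge vectors: Pick P→Pick Q = (4, -98, -49.9), Pick P→Pick R = (181, -94, 53.9).
Normal n = (Pick P→Pick Q) × (Pick P→Pick R) = (-9972.8, -9247.5, 17362).
So ∂z/∂x = −n_x/n_z = 0.57440 and ∂z/∂y = −n_y/n_z = 0.53263.
Intercept c from Pick P: 159.8 − 116.60 − 121.97 = −78.78.
At (305, 143): z_contact = 175.2 + 76.2 − 78.78 = 172.6 m.
Depth below ground = 242 − 172.6 = 69 m.

69 m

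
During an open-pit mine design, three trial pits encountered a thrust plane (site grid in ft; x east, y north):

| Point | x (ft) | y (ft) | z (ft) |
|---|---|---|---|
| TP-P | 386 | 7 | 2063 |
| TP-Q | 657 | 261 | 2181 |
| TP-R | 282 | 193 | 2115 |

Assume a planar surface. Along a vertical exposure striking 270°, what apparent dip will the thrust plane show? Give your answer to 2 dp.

Let the plane be z = a·x + b·y + c.
TP-Q−TP-P: 271a + 254b = 118;  TP-R−TP-P: −104a + 186b = 52.
Solving gives a = 0.11377, b = 0.34318.
Unit vector along 270° is (sin 270°, cos 270°) = (-1.0000, -0.0000).
Slope in that direction = a·(-1.0000) + b·(-0.0000) = −0.11377.
Apparent dip = arctan|0.11377| = 6.49° (true dip is 19.9°, so apparent ≤ true as expected).

6.49°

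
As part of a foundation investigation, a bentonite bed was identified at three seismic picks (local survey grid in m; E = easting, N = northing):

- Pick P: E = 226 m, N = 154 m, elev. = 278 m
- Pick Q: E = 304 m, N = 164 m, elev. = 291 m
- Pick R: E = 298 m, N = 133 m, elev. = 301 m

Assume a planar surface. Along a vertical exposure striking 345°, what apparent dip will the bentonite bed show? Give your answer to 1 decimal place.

22.1°

Let the plane be z = a·E + b·N + c.
Pick Q−Pick P: 78a + 10b = 13;  Pick R−Pick P: 72a − 21b = 23.
Solving gives a = 0.21332, b = −0.36387.
Unit vector along 345° is (sin 345°, cos 345°) = (-0.2588, 0.9659).
Slope in that direction = a·(-0.2588) + b·(0.9659) = −0.40668.
Apparent dip = arctan|0.40668| = 22.1° (true dip is 22.9°, so apparent ≤ true as expected).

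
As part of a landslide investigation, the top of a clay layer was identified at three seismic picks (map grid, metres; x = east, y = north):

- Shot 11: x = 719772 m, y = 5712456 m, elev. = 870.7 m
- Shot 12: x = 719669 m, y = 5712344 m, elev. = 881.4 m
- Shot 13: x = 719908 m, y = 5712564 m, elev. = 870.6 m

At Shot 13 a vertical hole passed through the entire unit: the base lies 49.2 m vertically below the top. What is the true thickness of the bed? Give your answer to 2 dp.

44.89 m

Two edge vectors: Shot 11→Shot 12 = (-103, -112, 10.7), Shot 11→Shot 13 = (136, 108, -0.1).
Normal n = (Shot 11→Shot 12) × (Shot 11→Shot 13) = (-1144.4, 1444.9, 4108).
So ∂z/∂x = −n_x/n_z = 0.27858 and ∂z/∂y = −n_y/n_z = −0.35173.
|∇z| = √(a²+b²) = 0.44869, so dip δ = arctan(0.44869) = 24.17°.
True thickness = vertical thickness × cos δ = 49.2 × cos 24.17° = 44.89 m.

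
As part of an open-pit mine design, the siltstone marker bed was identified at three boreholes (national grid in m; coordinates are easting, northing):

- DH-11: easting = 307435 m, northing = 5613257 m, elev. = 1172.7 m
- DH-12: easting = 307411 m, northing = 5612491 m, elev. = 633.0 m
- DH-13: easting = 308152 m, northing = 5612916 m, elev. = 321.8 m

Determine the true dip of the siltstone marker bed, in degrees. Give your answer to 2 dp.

48.06°

Two edge vectors: DH-11→DH-12 = (-24, -766, -539.7), DH-11→DH-13 = (717, -341, -850.9).
Normal n = (DH-11→DH-12) × (DH-11→DH-13) = (467751.7, -407386.5, 557406).
So ∂z/∂easting = −n_x/n_z = −0.83916 and ∂z/∂northing = −n_y/n_z = 0.73086.
Gradient magnitude |∇z| = √(a² + b²) = √(0.70419 + 0.53416) = 1.11281.
True dip = arctan(1.11281) = 48.06°, dipping toward SE (azimuth ≈ 131°).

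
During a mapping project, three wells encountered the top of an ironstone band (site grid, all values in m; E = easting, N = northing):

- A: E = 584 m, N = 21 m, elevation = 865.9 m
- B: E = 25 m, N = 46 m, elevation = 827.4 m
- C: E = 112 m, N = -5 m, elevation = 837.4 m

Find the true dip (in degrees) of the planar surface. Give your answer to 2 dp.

Let the plane be z = a·E + b·N + c.
B−A: −559a + 25b = −38.5;  C−A: −472a − 26b = −28.5.
Solving gives a = 0.06507, b = −0.08508.
Gradient magnitude |∇z| = √(a² + b²) = √(0.00423 + 0.00724) = 0.10711.
True dip = arctan(0.10711) = 6.11°, dipping toward NW (azimuth ≈ 323°).

6.11°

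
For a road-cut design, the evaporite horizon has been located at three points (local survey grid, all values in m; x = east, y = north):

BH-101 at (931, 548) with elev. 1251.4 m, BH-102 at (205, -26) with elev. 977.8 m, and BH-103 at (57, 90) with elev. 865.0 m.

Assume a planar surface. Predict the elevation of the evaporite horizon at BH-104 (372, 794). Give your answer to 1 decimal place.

Let the plane be z = a·x + b·y + c.
BH-102−BH-101: −726a − 574b = −273.6;  BH-103−BH-101: −874a − 458b = −386.4.
Solving gives a = 0.57035, b = −0.24473.
Then c = 1251.4 − a·931 − b·548 = 854.52.
At (372, 794): z = 212.2 − 194.3 + 854.52 = 872.4 m.

872.4 m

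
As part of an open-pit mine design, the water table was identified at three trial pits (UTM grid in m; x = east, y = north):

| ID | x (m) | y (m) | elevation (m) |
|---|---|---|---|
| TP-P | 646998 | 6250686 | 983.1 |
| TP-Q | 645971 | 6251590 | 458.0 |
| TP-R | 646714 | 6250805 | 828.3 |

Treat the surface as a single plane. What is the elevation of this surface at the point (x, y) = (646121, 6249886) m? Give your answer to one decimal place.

419.6 m

Two edge vectors: TP-P→TP-Q = (-1027, 904, -525.1), TP-P→TP-R = (-284, 119, -154.8).
Normal n = (TP-P→TP-Q) × (TP-P→TP-R) = (-77452.3, -9851.2, 134523).
So ∂z/∂x = −n_x/n_z = 0.575755075 and ∂z/∂y = −n_y/n_z = 0.073230600.
Intercept c from TP-P: 983.1 − 372512.38 − 457741.49 = −829270.77.
At (646121, 6249886): z = 372007.4 + 457682.9 − 829270.77 = 419.6 m.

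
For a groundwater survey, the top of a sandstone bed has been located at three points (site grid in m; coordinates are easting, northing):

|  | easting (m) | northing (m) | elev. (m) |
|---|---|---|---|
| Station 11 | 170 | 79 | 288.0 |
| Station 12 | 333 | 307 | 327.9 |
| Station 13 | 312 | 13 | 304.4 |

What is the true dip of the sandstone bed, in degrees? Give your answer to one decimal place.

Two edge vectors: Station 11→Station 12 = (163, 228, 39.9), Station 11→Station 13 = (142, -66, 16.4).
Normal n = (Station 11→Station 12) × (Station 11→Station 13) = (6372.6, 2992.6, -43134).
So ∂z/∂easting = −n_x/n_z = 0.14774 and ∂z/∂northing = −n_y/n_z = 0.06938.
Gradient magnitude |∇z| = √(a² + b²) = √(0.02183 + 0.00481) = 0.16322.
True dip = arctan(0.16322) = 9.3°, dipping toward WSW (azimuth ≈ 245°).

9.3°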